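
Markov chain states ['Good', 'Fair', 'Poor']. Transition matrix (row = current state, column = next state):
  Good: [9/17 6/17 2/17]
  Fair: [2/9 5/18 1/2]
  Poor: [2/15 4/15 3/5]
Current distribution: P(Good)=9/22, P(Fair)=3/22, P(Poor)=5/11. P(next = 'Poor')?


P(next=Poor) = Σᵢ P(now=i)×P(i→Poor)
= 9/22×2/17 + 3/22×1/2 + 5/11×3/5
= 9/187 + 3/44 + 3/11 = 291/748

P = 291/748 ≈ 0.3890


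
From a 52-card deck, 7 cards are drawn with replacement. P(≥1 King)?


P(not a King) = 48/52 = 12/13
P(none in 7 draws) = (12/13)^7 = 35831808/62748517
P(≥1 King) = 1 - 35831808/62748517 = 26916709/62748517

P = 26916709/62748517 ≈ 42.90%


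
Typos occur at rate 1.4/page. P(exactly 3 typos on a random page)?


Poisson(λ=1.4): P(X=3) = e^(-λ)×λ^k/k!
= e^(-1.4) × 1.4^3 / 3!
≈ 0.2465969639 × 2.744 / 6 ≈ 0.112777

P(X=3) ≈ 0.112777 ≈ 11.28%


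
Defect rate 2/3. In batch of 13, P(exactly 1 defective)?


Binomial: P(X=1) = C(13,1)×p^1×(1-p)^12
= 13 × 2/3 × 1/531441 = 26/1594323

P(X=1) = 26/1594323 ≈ 0.00%


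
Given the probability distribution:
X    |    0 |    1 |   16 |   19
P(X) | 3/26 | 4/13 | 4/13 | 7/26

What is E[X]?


E[X] = Σ x·P(X=x)
= (0)×(3/26) + (1)×(4/13) + (16)×(4/13) + (19)×(7/26)
= 269/26

E[X] = 269/26


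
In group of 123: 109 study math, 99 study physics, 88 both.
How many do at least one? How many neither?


|A∪B| = 109+99-88 = 120
Neither = 123-120 = 3

At least one: 120; Neither: 3


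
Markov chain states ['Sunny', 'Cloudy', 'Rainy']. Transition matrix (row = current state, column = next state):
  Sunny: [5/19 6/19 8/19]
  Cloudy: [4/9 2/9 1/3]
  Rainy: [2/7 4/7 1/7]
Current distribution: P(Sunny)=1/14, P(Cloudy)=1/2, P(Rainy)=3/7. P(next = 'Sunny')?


P(next=Sunny) = Σᵢ P(now=i)×P(i→Sunny)
= 1/14×5/19 + 1/2×4/9 + 3/7×2/7
= 5/266 + 2/9 + 6/49 = 6091/16758

P = 6091/16758 ≈ 0.3635


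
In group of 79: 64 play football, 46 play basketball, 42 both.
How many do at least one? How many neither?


|A∪B| = 64+46-42 = 68
Neither = 79-68 = 11

At least one: 68; Neither: 11


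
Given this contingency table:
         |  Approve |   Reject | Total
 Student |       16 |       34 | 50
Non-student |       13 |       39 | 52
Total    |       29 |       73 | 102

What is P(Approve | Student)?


P(Approve | Student) = 16/(16+34) = 16/50 = 8/25

P(Approve|Student) = 8/25 ≈ 32.00%


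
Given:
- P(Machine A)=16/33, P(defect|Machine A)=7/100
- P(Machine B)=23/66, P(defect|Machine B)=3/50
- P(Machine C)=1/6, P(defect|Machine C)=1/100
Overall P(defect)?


P(B) = Σ P(B|Aᵢ)×P(Aᵢ)
  7/100×16/33 = 28/825
  3/50×23/66 = 23/1100
  1/100×1/6 = 1/600
Sum = 373/6600

P(defect) = 373/6600 ≈ 5.65%


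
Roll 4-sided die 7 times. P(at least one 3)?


P(no 3)^7 = (3/4)^7 = 2187/16384
P(≥1) = 1 - 2187/16384 = 14197/16384

P = 14197/16384 ≈ 86.65%


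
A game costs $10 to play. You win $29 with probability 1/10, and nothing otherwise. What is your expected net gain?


E[gain] = (29-10)×1/10 + (-10)×9/10
= 19/10 - 9 = -71/10

Expected net gain = $-71/10 ≈ $-7.10


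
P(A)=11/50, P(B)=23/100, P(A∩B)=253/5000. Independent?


P(A)×P(B) = 253/5000
P(A∩B) = 253/5000
Equal ✓ → Independent

Yes, independent


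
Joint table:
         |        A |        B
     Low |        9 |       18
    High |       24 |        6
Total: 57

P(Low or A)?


P(Low∨A) = P(Low) + P(A) - P(Low∧A)
= (27 + 33 - 9)/57 = 51/57 = 17/19

P = 17/19 ≈ 89.47%


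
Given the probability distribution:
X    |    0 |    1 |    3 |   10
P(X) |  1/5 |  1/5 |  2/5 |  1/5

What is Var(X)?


E[X] = 17/5
E[X²] = 119/5
Var(X) = E[X²] - (E[X])² = 119/5 - 289/25 = 306/25

Var(X) = 306/25 ≈ 12.2400


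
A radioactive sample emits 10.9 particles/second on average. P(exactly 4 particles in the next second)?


Poisson(λ=10.9): P(X=4) = e^(-λ)×λ^k/k!
= e^(-10.9) × 10.9^4 / 4!
≈ 1.8458234e-05 × 14115.8161 / 24 ≈ 0.010856

P(X=4) ≈ 0.010856 ≈ 1.09%


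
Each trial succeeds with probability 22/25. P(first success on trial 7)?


Geometric: P(X=7) = (1-p)^(k-1)×p = (3/25)^6×22/25 = 16038/6103515625

P(X=7) = 16038/6103515625 ≈ 0.00%


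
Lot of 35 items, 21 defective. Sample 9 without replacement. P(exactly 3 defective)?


Hypergeometric: C(21,3)×C(14,6)/C(35,9)
= 1330×3003/70607460 = 1729/30566

P(X=3) = 1729/30566 ≈ 5.66%


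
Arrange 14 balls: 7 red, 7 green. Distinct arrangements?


14!/(7!×7!) = 3432

3432


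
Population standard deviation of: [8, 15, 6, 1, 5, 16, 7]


Mean = 58/7
  (8-58/7)²=4/49
  (15-58/7)²=2209/49
  (6-58/7)²=256/49
  (1-58/7)²=2601/49
  (5-58/7)²=529/49
  (16-58/7)²=2916/49
  (7-58/7)²=81/49
Σ(x-μ)² = 1228/7
σ² = (1228/7)/7 = 1228/49

σ = √(1228/49) ≈ 5.0061


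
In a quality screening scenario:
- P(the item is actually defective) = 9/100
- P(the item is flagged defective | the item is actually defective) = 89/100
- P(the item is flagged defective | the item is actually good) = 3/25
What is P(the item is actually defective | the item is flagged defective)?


Using Bayes' theorem:
P(A|B) = P(B|A)·P(A) / P(B)

P(the item is flagged defective) = 89/100 × 9/100 + 3/25 × 91/100
= 801/10000 + 273/2500 = 1893/10000

P(the item is actually defective|the item is flagged defective) = (801/10000) / (1893/10000) = 267/631

P(the item is actually defective|the item is flagged defective) = 267/631 ≈ 42.31%


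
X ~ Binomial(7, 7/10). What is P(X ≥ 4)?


P(X ≥ 4) = Σ P(X=i) for i=4..7
P(X=4) = 453789/2000000
P(X=5) = 3176523/10000000
P(X=6) = 2470629/10000000
P(X=7) = 823543/10000000
Sum = 218491/250000

P(X ≥ 4) = 218491/250000 ≈ 87.40%


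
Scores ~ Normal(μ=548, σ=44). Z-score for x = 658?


z = (x - μ)/σ = (658 - 548)/44 = 2.5

z = 2.5


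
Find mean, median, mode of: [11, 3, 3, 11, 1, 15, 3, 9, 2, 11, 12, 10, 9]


Sorted: [1, 2, 3, 3, 3, 9, 9, 10, 11, 11, 11, 12, 15]
Mean = 100/13
Median = 9
Freq: {11: 3, 3: 3, 1: 1, 15: 1, 9: 2, 2: 1, 12: 1, 10: 1}
Mode: [3, 11]

Mean=100/13, Median=9, Mode=[3, 11]


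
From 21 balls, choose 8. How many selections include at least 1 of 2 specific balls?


Complement: C(21,8) - C(19,8) = 203490 - 75582 = 127908

127908


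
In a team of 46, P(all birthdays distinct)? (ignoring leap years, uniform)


P(all different) = Π(365-i)/365 for i=0..45
= (365/365)×(364/365)×...×(320/365)
= 0.051747

P ≈ 0.0517 ≈ 5.17%


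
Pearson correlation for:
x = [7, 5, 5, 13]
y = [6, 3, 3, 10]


n=4, Σx=30, Σy=22, Σxy=202, Σx²=268, Σy²=154
r = (4×202 - 30×22)/√((4×268 - 30²)(4×154 - 22²))
= 148/√(172×132) = 148/√22704 ≈ 148/150.6785 ≈ 0.9822

r ≈ 0.9822


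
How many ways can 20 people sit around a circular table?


Circular arrangements of 20 distinct objects: fix one position to break rotational symmetry.
(n-1)! = 19! = 121645100408832000

121645100408832000


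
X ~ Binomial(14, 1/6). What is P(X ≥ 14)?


P(X ≥ 14) = Σ P(X=i) for i=14..14
P(X=14) = 1/78364164096
Sum = 1/78364164096

P(X ≥ 14) = 1/78364164096 ≈ 0.00%


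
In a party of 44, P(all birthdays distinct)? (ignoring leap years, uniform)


P(all different) = Π(365-i)/365 for i=0..43
= (365/365)×(364/365)×...×(322/365)
= 0.067115

P ≈ 0.0671 ≈ 6.71%


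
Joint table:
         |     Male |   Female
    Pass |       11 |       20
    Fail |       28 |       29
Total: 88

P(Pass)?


P(Pass) = (11+20)/88 = 31/88

P(Pass) = 31/88 ≈ 35.23%


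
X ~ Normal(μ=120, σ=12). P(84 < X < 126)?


z₁=(84-120)/12=-3.0, z₂=(126-120)/12=0.5
P = Φ(0.5) - Φ(-3.0) = 0.691462 - 0.001350 = 0.690112 ≈ 0.6901

P(84 < X < 126) ≈ 0.6901


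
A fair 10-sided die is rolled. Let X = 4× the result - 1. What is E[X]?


E[die] = (1+10)/2 = 11/2
E[X] = 4×11/2 - 1 = 21

E[X] = 21


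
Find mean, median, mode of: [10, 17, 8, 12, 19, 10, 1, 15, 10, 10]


Sorted: [1, 8, 10, 10, 10, 10, 12, 15, 17, 19]
Mean = 112/10 = 56/5
Median = 10
Freq: {10: 4, 17: 1, 8: 1, 12: 1, 19: 1, 1: 1, 15: 1}
Mode: [10]

Mean=56/5, Median=10, Mode=10


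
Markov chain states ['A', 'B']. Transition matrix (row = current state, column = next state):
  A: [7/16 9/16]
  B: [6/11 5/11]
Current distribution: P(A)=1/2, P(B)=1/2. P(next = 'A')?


P(next=A) = Σᵢ P(now=i)×P(i→A)
= 1/2×7/16 + 1/2×6/11
= 7/32 + 3/11 = 173/352

P = 173/352 ≈ 0.4915


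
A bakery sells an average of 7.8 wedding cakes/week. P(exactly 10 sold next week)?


Poisson(λ=7.8): P(X=10) = e^(-λ)×λ^k/k!
= e^(-7.8) × 7.8^10 / 10!
≈ 0.000409734979 × 833577583.124 / 3628800 ≈ 0.094121

P(X=10) ≈ 0.094121 ≈ 9.41%


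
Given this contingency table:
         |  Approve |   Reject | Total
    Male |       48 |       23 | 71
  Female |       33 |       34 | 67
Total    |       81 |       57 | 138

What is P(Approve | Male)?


P(Approve | Male) = 48/(48+23) = 48/71

P(Approve|Male) = 48/71 ≈ 67.61%


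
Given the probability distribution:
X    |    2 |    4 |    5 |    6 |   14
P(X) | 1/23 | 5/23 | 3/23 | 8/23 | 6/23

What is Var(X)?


E[X] = 169/23
E[X²] = 1623/23
Var(X) = E[X²] - (E[X])² = 1623/23 - 28561/529 = 8768/529

Var(X) = 8768/529 ≈ 16.5747


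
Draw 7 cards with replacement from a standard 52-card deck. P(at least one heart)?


P(not a heart) = 39/52 = 3/4
P(none in 7 draws) = (3/4)^7 = 2187/16384
P(≥1 heart) = 1 - 2187/16384 = 14197/16384

P = 14197/16384 ≈ 86.65%


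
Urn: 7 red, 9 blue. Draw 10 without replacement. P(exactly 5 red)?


Hypergeometric: C(7,5)×C(9,5)/C(16,10)
= 21×126/8008 = 189/572

P(X=5) = 189/572 ≈ 33.04%


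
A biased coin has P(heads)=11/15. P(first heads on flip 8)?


Geometric: P(X=8) = (1-p)^(k-1)×p = (4/15)^7×11/15 = 180224/2562890625

P(X=8) = 180224/2562890625 ≈ 0.01%


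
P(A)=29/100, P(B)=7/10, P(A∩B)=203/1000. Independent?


P(A)×P(B) = 203/1000
P(A∩B) = 203/1000
Equal ✓ → Independent

Yes, independent


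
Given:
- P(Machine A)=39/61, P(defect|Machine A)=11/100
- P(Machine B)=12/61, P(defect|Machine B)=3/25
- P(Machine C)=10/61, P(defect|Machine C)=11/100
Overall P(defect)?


P(B) = Σ P(B|Aᵢ)×P(Aᵢ)
  11/100×39/61 = 429/6100
  3/25×12/61 = 36/1525
  11/100×10/61 = 11/610
Sum = 683/6100

P(defect) = 683/6100 ≈ 11.20%


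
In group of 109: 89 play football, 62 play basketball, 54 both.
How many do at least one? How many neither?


|A∪B| = 89+62-54 = 97
Neither = 109-97 = 12

At least one: 97; Neither: 12


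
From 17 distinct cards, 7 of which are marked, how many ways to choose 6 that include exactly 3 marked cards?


Choose 3 of the 7 marked cards and 3 of the other 10 cards:
C(7,3)×C(10,3) = 35×120 = 4200

4200


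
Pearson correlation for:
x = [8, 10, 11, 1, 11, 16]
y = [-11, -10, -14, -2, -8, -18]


n=6, Σx=57, Σy=-63, Σxy=-720, Σx²=663, Σy²=809
r = (6×(-720) - 57×(-63))/√((6×663 - 57²)(6×809 - (-63)²))
= -729/√(729×885) = -729/√645165 ≈ -729/803.2216 ≈ -0.9076

r ≈ -0.9076


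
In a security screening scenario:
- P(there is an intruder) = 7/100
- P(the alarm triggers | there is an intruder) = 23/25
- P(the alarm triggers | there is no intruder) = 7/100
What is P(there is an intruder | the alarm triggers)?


Using Bayes' theorem:
P(A|B) = P(B|A)·P(A) / P(B)

P(the alarm triggers) = 23/25 × 7/100 + 7/100 × 93/100
= 161/2500 + 651/10000 = 259/2000

P(there is an intruder|the alarm triggers) = (161/2500) / (259/2000) = 92/185

P(there is an intruder|the alarm triggers) = 92/185 ≈ 49.73%


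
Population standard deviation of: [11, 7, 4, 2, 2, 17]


Mean = 43/6
  (11-43/6)²=529/36
  (7-43/6)²=1/36
  (4-43/6)²=361/36
  (2-43/6)²=961/36
  (2-43/6)²=961/36
  (17-43/6)²=3481/36
Σ(x-μ)² = 1049/6
σ² = (1049/6)/6 = 1049/36

σ = √(1049/36) ≈ 5.3980


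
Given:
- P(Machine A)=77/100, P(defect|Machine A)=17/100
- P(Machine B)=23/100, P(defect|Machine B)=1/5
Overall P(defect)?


P(B) = Σ P(B|Aᵢ)×P(Aᵢ)
  17/100×77/100 = 1309/10000
  1/5×23/100 = 23/500
Sum = 1769/10000

P(defect) = 1769/10000 ≈ 17.69%


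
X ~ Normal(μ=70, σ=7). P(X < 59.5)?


z = (59.5-70)/7 = -1.5
P(Z < -1.5) = 0.0668

P(X < 59.5) ≈ 0.0668


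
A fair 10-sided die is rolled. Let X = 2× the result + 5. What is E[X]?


E[die] = (1+10)/2 = 11/2
E[X] = 2×11/2 + 5 = 16

E[X] = 16


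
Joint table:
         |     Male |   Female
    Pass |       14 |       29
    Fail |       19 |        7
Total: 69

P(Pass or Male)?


P(Pass∨Male) = P(Pass) + P(Male) - P(Pass∧Male)
= (43 + 33 - 14)/69 = 62/69

P = 62/69 ≈ 89.86%


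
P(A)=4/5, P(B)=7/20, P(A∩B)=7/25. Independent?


P(A)×P(B) = 7/25
P(A∩B) = 7/25
Equal ✓ → Independent

Yes, independent


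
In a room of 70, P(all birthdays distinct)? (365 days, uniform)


P(all different) = Π(365-i)/365 for i=0..69
= (365/365)×(364/365)×...×(296/365)
= 0.000840

P ≈ 0.0008 ≈ 0.08%


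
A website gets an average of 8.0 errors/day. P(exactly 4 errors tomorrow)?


Poisson(λ=8.0): P(X=4) = e^(-λ)×λ^k/k!
= e^(-8.0) × 8.0^4 / 4!
≈ 0.0003354626279 × 4096 / 24 ≈ 0.057252

P(X=4) ≈ 0.057252 ≈ 5.73%


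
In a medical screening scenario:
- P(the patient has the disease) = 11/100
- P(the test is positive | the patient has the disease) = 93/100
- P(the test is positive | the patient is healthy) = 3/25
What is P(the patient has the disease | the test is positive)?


Using Bayes' theorem:
P(A|B) = P(B|A)·P(A) / P(B)

P(the test is positive) = 93/100 × 11/100 + 3/25 × 89/100
= 1023/10000 + 267/2500 = 2091/10000

P(the patient has the disease|the test is positive) = (1023/10000) / (2091/10000) = 341/697

P(the patient has the disease|the test is positive) = 341/697 ≈ 48.92%


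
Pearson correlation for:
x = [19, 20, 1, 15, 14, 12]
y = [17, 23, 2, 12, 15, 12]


n=6, Σx=81, Σy=81, Σxy=1319, Σx²=1327, Σy²=1335
r = (6×1319 - 81×81)/√((6×1327 - 81²)(6×1335 - 81²))
= 1353/√(1401×1449) = 1353/√2030049 ≈ 1353/1424.7979 ≈ 0.9496

r ≈ 0.9496


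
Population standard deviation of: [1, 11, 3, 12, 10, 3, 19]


Mean = 59/7
  (1-59/7)²=2704/49
  (11-59/7)²=324/49
  (3-59/7)²=1444/49
  (12-59/7)²=625/49
  (10-59/7)²=121/49
  (3-59/7)²=1444/49
  (19-59/7)²=5476/49
Σ(x-μ)² = 1734/7
σ² = (1734/7)/7 = 1734/49

σ = √(1734/49) ≈ 5.9488


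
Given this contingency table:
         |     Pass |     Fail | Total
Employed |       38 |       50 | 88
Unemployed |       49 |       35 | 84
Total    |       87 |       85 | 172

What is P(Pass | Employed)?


P(Pass | Employed) = 38/(38+50) = 38/88 = 19/44

P(Pass|Employed) = 19/44 ≈ 43.18%


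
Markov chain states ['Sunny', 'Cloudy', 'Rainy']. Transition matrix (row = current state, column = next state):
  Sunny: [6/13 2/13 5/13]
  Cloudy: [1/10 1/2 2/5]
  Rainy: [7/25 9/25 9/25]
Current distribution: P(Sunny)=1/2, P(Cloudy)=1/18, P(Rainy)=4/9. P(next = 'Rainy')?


P(next=Rainy) = Σᵢ P(now=i)×P(i→Rainy)
= 1/2×5/13 + 1/18×2/5 + 4/9×9/25
= 5/26 + 1/45 + 4/25 = 2191/5850

P = 2191/5850 ≈ 0.3745


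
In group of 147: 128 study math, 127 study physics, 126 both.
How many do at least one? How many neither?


|A∪B| = 128+127-126 = 129
Neither = 147-129 = 18

At least one: 129; Neither: 18


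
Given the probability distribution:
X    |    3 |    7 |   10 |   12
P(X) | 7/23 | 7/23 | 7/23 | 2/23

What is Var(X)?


E[X] = 164/23
E[X²] = 1394/23
Var(X) = E[X²] - (E[X])² = 1394/23 - 26896/529 = 5166/529

Var(X) = 5166/529 ≈ 9.7656


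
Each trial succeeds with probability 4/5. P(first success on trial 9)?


Geometric: P(X=9) = (1-p)^(k-1)×p = (1/5)^8×4/5 = 4/1953125

P(X=9) = 4/1953125 ≈ 0.00%


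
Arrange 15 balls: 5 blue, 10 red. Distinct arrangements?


15!/(5!×10!) = 3003

3003


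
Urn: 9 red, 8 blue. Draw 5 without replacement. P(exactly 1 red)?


Hypergeometric: C(9,1)×C(8,4)/C(17,5)
= 9×70/6188 = 45/442

P(X=1) = 45/442 ≈ 10.18%


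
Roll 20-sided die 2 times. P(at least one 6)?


P(no 6)^2 = (19/20)^2 = 361/400
P(≥1) = 1 - 361/400 = 39/400

P = 39/400 ≈ 9.75%


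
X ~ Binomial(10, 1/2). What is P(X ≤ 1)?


P(X ≤ 1) = Σ P(X=i) for i=0..1
P(X=0) = 1/1024
P(X=1) = 5/512
Sum = 11/1024

P(X ≤ 1) = 11/1024 ≈ 1.07%


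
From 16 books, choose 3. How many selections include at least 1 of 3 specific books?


Complement: C(16,3) - C(13,3) = 560 - 286 = 274

274


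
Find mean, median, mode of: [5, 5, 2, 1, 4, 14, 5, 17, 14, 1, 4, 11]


Sorted: [1, 1, 2, 4, 4, 5, 5, 5, 11, 14, 14, 17]
Mean = 83/12
Median = 5
Freq: {5: 3, 2: 1, 1: 2, 4: 2, 14: 2, 17: 1, 11: 1}
Mode: [5]

Mean=83/12, Median=5, Mode=5


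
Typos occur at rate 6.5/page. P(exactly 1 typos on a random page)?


Poisson(λ=6.5): P(X=1) = e^(-λ)×λ^k/k!
= e^(-6.5) × 6.5^1 / 1!
≈ 0.001503439193 × 6.5 / 1 ≈ 0.009772

P(X=1) ≈ 0.009772 ≈ 0.98%


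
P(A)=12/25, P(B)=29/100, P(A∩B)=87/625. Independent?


P(A)×P(B) = 87/625
P(A∩B) = 87/625
Equal ✓ → Independent

Yes, independent


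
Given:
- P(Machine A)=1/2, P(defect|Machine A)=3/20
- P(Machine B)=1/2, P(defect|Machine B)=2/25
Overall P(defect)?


P(B) = Σ P(B|Aᵢ)×P(Aᵢ)
  3/20×1/2 = 3/40
  2/25×1/2 = 1/25
Sum = 23/200

P(defect) = 23/200 ≈ 11.50%


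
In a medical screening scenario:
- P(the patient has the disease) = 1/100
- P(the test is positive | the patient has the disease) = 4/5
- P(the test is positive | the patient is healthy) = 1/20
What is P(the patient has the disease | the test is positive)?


Using Bayes' theorem:
P(A|B) = P(B|A)·P(A) / P(B)

P(the test is positive) = 4/5 × 1/100 + 1/20 × 99/100
= 1/125 + 99/2000 = 23/400

P(the patient has the disease|the test is positive) = (1/125) / (23/400) = 16/115

P(the patient has the disease|the test is positive) = 16/115 ≈ 13.91%


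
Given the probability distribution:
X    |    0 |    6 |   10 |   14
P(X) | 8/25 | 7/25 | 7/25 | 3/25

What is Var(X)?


E[X] = 154/25
E[X²] = 308/5
Var(X) = E[X²] - (E[X])² = 308/5 - 23716/625 = 14784/625

Var(X) = 14784/625 ≈ 23.6544


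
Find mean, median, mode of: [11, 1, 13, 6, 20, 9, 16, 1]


Sorted: [1, 1, 6, 9, 11, 13, 16, 20]
Mean = 77/8
Median = 10
Freq: {11: 1, 1: 2, 13: 1, 6: 1, 20: 1, 9: 1, 16: 1}
Mode: [1]

Mean=77/8, Median=10, Mode=1


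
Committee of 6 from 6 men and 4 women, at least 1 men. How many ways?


Count by #men:
  2M,4W: C(6,2)×C(4,4)=15
  3M,3W: C(6,3)×C(4,3)=80
  4M,2W: C(6,4)×C(4,2)=90
  5M,1W: C(6,5)×C(4,1)=24
  6M,0W: C(6,6)×C(4,0)=1
Total = 210

210


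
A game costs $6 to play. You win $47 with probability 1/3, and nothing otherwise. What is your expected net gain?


E[gain] = (47-6)×1/3 + (-6)×2/3
= 41/3 - 4 = 29/3

Expected net gain = $29/3 ≈ $9.67


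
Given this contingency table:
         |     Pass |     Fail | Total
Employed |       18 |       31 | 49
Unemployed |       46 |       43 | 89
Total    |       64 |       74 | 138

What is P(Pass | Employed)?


P(Pass | Employed) = 18/(18+31) = 18/49

P(Pass|Employed) = 18/49 ≈ 36.73%


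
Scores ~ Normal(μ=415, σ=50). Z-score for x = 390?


z = (x - μ)/σ = (390 - 415)/50 = -0.5

z = -0.5


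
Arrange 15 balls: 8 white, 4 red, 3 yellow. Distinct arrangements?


15!/(8!×4!×3!) = 225225

225225


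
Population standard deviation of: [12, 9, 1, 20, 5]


Mean = 47/5
  (12-47/5)²=169/25
  (9-47/5)²=4/25
  (1-47/5)²=1764/25
  (20-47/5)²=2809/25
  (5-47/5)²=484/25
Σ(x-μ)² = 1046/5
σ² = (1046/5)/5 = 1046/25

σ = √(1046/25) ≈ 6.4684


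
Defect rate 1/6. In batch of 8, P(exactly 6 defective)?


Binomial: P(X=6) = C(8,6)×p^6×(1-p)^2
= 28 × 1/46656 × 25/36 = 175/419904

P(X=6) = 175/419904 ≈ 0.04%


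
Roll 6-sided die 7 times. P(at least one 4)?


P(no 4)^7 = (5/6)^7 = 78125/279936
P(≥1) = 1 - 78125/279936 = 201811/279936

P = 201811/279936 ≈ 72.09%


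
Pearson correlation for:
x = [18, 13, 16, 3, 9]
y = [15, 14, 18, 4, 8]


n=5, Σx=59, Σy=59, Σxy=824, Σx²=839, Σy²=825
r = (5×824 - 59×59)/√((5×839 - 59²)(5×825 - 59²))
= 639/√(714×644) = 639/√459816 ≈ 639/678.0973 ≈ 0.9423

r ≈ 0.9423


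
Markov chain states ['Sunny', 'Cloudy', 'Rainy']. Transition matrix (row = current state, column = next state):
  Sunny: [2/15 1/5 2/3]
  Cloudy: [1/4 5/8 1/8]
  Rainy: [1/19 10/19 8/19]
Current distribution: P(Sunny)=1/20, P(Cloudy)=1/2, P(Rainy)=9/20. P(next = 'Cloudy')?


P(next=Cloudy) = Σᵢ P(now=i)×P(i→Cloudy)
= 1/20×1/5 + 1/2×5/8 + 9/20×10/19
= 1/100 + 5/16 + 9/38 = 4251/7600

P = 4251/7600 ≈ 0.5593


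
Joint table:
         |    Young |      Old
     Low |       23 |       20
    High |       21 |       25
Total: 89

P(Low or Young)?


P(Low∨Young) = P(Low) + P(Young) - P(Low∧Young)
= (43 + 44 - 23)/89 = 64/89

P = 64/89 ≈ 71.91%


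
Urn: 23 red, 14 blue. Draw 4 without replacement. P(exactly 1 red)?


Hypergeometric: C(23,1)×C(14,3)/C(37,4)
= 23×364/66045 = 1196/9435

P(X=1) = 1196/9435 ≈ 12.68%


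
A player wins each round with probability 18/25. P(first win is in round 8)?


Geometric: P(X=8) = (1-p)^(k-1)×p = (7/25)^7×18/25 = 14823774/152587890625

P(X=8) = 14823774/152587890625 ≈ 0.01%


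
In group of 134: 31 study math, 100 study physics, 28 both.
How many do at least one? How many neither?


|A∪B| = 31+100-28 = 103
Neither = 134-103 = 31

At least one: 103; Neither: 31


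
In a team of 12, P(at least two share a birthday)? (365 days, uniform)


P(all different) = Π(365-i)/365 for i=0..11
= 0.832975
P(match) = 1 - 0.832975 = 0.167025

P ≈ 0.1670 ≈ 16.70%


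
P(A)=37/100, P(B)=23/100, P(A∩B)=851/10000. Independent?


P(A)×P(B) = 851/10000
P(A∩B) = 851/10000
Equal ✓ → Independent

Yes, independent


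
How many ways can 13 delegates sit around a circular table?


Circular arrangements of 13 distinct objects: fix one position to break rotational symmetry.
(n-1)! = 12! = 479001600

479001600


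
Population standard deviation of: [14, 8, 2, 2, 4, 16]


Mean = 46/6 = 23/3
  (14-23/3)²=361/9
  (8-23/3)²=1/9
  (2-23/3)²=289/9
  (2-23/3)²=289/9
  (4-23/3)²=121/9
  (16-23/3)²=625/9
Σ(x-μ)² = 562/3
σ² = (562/3)/6 = 281/9

σ = √(281/9) ≈ 5.5877


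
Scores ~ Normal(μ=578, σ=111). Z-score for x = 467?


z = (x - μ)/σ = (467 - 578)/111 = -1.0

z = -1.0


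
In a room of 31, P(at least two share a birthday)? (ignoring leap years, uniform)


P(all different) = Π(365-i)/365 for i=0..30
= 0.269545
P(match) = 1 - 0.269545 = 0.730455

P ≈ 0.7305 ≈ 73.05%


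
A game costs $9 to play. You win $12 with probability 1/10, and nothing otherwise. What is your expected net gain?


E[gain] = (12-9)×1/10 + (-9)×9/10
= 3/10 - 81/10 = -39/5

Expected net gain = $-39/5 ≈ $-7.80


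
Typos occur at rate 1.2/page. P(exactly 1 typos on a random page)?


Poisson(λ=1.2): P(X=1) = e^(-λ)×λ^k/k!
= e^(-1.2) × 1.2^1 / 1!
≈ 0.3011942119 × 1.2 / 1 ≈ 0.361433

P(X=1) ≈ 0.361433 ≈ 36.14%


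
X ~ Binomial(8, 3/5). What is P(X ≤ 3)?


P(X ≤ 3) = Σ P(X=i) for i=0..3
P(X=0) = 256/390625
P(X=1) = 3072/390625
P(X=2) = 16128/390625
P(X=3) = 48384/390625
Sum = 13568/78125

P(X ≤ 3) = 13568/78125 ≈ 17.37%


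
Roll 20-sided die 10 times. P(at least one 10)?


P(no 10)^10 = (19/20)^10 = 6131066257801/10240000000000
P(≥1) = 1 - 6131066257801/10240000000000 = 4108933742199/10240000000000

P = 4108933742199/10240000000000 ≈ 40.13%


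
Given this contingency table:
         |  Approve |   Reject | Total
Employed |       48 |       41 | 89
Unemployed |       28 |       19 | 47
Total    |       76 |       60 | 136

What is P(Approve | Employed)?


P(Approve | Employed) = 48/(48+41) = 48/89

P(Approve|Employed) = 48/89 ≈ 53.93%


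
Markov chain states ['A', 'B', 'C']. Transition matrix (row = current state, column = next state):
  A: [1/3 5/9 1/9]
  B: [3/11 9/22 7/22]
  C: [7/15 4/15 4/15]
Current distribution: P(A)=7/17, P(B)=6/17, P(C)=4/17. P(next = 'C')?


P(next=C) = Σᵢ P(now=i)×P(i→C)
= 7/17×1/9 + 6/17×7/22 + 4/17×4/15
= 7/153 + 21/187 + 16/255 = 1858/8415

P = 1858/8415 ≈ 0.2208


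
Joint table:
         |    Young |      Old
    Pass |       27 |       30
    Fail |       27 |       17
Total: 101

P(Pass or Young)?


P(Pass∨Young) = P(Pass) + P(Young) - P(Pass∧Young)
= (57 + 54 - 27)/101 = 84/101

P = 84/101 ≈ 83.17%


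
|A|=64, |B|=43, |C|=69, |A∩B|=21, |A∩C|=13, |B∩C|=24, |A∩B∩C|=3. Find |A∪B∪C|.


|A∪B∪C| = 64+43+69-21-13-24+3 = 121

|A∪B∪C| = 121


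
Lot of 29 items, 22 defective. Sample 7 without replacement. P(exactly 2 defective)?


Hypergeometric: C(22,2)×C(7,5)/C(29,7)
= 231×21/1560780 = 539/173420

P(X=2) = 539/173420 ≈ 0.31%


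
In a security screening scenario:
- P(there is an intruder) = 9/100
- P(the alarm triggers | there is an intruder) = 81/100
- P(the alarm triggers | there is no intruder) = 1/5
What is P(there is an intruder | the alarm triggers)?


Using Bayes' theorem:
P(A|B) = P(B|A)·P(A) / P(B)

P(the alarm triggers) = 81/100 × 9/100 + 1/5 × 91/100
= 729/10000 + 91/500 = 2549/10000

P(there is an intruder|the alarm triggers) = (729/10000) / (2549/10000) = 729/2549

P(there is an intruder|the alarm triggers) = 729/2549 ≈ 28.60%


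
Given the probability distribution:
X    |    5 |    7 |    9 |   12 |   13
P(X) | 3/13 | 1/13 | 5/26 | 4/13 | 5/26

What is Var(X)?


E[X] = 125/13
E[X²] = 1325/13
Var(X) = E[X²] - (E[X])² = 1325/13 - 15625/169 = 1600/169

Var(X) = 1600/169 ≈ 9.4675


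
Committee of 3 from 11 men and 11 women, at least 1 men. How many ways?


Count by #men:
  1M,2W: C(11,1)×C(11,2)=605
  2M,1W: C(11,2)×C(11,1)=605
  3M,0W: C(11,3)×C(11,0)=165
Total = 1375

1375


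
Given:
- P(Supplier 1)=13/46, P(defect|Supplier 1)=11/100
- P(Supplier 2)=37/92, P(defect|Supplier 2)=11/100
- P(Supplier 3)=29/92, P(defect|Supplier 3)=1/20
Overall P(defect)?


P(B) = Σ P(B|Aᵢ)×P(Aᵢ)
  11/100×13/46 = 143/4600
  11/100×37/92 = 407/9200
  1/20×29/92 = 29/1840
Sum = 419/4600

P(defect) = 419/4600 ≈ 9.11%


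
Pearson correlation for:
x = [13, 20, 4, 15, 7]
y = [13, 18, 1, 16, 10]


n=5, Σx=59, Σy=58, Σxy=843, Σx²=859, Σy²=850
r = (5×843 - 59×58)/√((5×859 - 59²)(5×850 - 58²))
= 793/√(814×886) = 793/√721204 ≈ 793/849.2373 ≈ 0.9338

r ≈ 0.9338


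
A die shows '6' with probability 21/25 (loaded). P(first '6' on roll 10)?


Geometric: P(X=10) = (1-p)^(k-1)×p = (4/25)^9×21/25 = 5505024/95367431640625

P(X=10) = 5505024/95367431640625 ≈ 0.00%


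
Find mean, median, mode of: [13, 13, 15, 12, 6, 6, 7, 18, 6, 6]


Sorted: [6, 6, 6, 6, 7, 12, 13, 13, 15, 18]
Mean = 102/10 = 51/5
Median = 19/2
Freq: {13: 2, 15: 1, 12: 1, 6: 4, 7: 1, 18: 1}
Mode: [6]

Mean=51/5, Median=19/2, Mode=6


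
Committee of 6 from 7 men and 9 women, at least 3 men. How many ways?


Count by #men:
  3M,3W: C(7,3)×C(9,3)=2940
  4M,2W: C(7,4)×C(9,2)=1260
  5M,1W: C(7,5)×C(9,1)=189
  6M,0W: C(7,6)×C(9,0)=7
Total = 4396

4396


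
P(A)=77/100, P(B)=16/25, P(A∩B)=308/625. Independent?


P(A)×P(B) = 308/625
P(A∩B) = 308/625
Equal ✓ → Independent

Yes, independent


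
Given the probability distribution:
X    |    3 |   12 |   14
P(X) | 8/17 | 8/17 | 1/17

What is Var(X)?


E[X] = 134/17
E[X²] = 1420/17
Var(X) = E[X²] - (E[X])² = 1420/17 - 17956/289 = 6184/289

Var(X) = 6184/289 ≈ 21.3979


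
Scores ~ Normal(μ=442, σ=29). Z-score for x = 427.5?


z = (x - μ)/σ = (427.5 - 442)/29 = -0.5

z = -0.5


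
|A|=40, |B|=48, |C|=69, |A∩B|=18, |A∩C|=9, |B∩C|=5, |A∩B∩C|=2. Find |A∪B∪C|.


|A∪B∪C| = 40+48+69-18-9-5+2 = 127

|A∪B∪C| = 127


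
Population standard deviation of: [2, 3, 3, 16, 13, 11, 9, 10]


Mean = 67/8
  (2-67/8)²=2601/64
  (3-67/8)²=1849/64
  (3-67/8)²=1849/64
  (16-67/8)²=3721/64
  (13-67/8)²=1369/64
  (11-67/8)²=441/64
  (9-67/8)²=25/64
  (10-67/8)²=169/64
Σ(x-μ)² = 1503/8
σ² = (1503/8)/8 = 1503/64

σ = √(1503/64) ≈ 4.8461


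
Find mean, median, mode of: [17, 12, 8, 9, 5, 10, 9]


Sorted: [5, 8, 9, 9, 10, 12, 17]
Mean = 70/7 = 10
Median = 9
Freq: {17: 1, 12: 1, 8: 1, 9: 2, 5: 1, 10: 1}
Mode: [9]

Mean=10, Median=9, Mode=9


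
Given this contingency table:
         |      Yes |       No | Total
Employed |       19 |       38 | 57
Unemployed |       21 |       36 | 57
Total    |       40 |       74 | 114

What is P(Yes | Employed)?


P(Yes | Employed) = 19/(19+38) = 19/57 = 1/3

P(Yes|Employed) = 1/3 ≈ 33.33%


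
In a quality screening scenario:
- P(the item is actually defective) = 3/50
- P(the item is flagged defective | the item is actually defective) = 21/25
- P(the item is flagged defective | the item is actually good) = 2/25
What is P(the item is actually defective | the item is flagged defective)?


Using Bayes' theorem:
P(A|B) = P(B|A)·P(A) / P(B)

P(the item is flagged defective) = 21/25 × 3/50 + 2/25 × 47/50
= 63/1250 + 47/625 = 157/1250

P(the item is actually defective|the item is flagged defective) = (63/1250) / (157/1250) = 63/157

P(the item is actually defective|the item is flagged defective) = 63/157 ≈ 40.13%


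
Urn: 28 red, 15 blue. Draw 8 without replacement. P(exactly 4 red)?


Hypergeometric: C(28,4)×C(15,4)/C(43,8)
= 20475×1365/145008513 = 238875/1239389

P(X=4) = 238875/1239389 ≈ 19.27%


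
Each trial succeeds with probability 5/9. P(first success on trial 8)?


Geometric: P(X=8) = (1-p)^(k-1)×p = (4/9)^7×5/9 = 81920/43046721

P(X=8) = 81920/43046721 ≈ 0.19%


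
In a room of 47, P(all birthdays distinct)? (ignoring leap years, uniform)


P(all different) = Π(365-i)/365 for i=0..46
= (365/365)×(364/365)×...×(319/365)
= 0.045226

P ≈ 0.0452 ≈ 4.52%


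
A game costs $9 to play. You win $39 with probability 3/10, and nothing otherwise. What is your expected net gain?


E[gain] = (39-9)×3/10 + (-9)×7/10
= 9 - 63/10 = 27/10

Expected net gain = $27/10 ≈ $2.70


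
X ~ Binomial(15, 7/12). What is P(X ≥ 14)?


P(X ≥ 14) = Σ P(X=i) for i=14..15
P(X=14) = 16955576821225/5135673858195456
P(X=15) = 4747561509943/15407021574586368
Sum = 27807145986809/7703510787293184

P(X ≥ 14) = 27807145986809/7703510787293184 ≈ 0.36%


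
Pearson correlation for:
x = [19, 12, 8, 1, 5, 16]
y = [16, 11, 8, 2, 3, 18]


n=6, Σx=61, Σy=58, Σxy=805, Σx²=851, Σy²=778
r = (6×805 - 61×58)/√((6×851 - 61²)(6×778 - 58²))
= 1292/√(1385×1304) = 1292/√1806040 ≈ 1292/1343.8899 ≈ 0.9614

r ≈ 0.9614


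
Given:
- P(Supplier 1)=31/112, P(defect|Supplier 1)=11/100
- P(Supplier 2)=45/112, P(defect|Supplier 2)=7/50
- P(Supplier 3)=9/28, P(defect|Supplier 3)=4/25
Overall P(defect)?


P(B) = Σ P(B|Aᵢ)×P(Aᵢ)
  11/100×31/112 = 341/11200
  7/50×45/112 = 9/160
  4/25×9/28 = 9/175
Sum = 221/1600

P(defect) = 221/1600 ≈ 13.81%


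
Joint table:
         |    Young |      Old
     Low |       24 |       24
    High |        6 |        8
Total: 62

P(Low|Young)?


P(Low|Young) = 24/(24+6) = 24/30 = 4/5

P = 4/5 ≈ 80.00%


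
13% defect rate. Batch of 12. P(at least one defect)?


P(all good) = (87/100)^12 = 188031682201497672618081/1000000000000000000000000
P(≥1 defect) = 811968317798502327381919/1000000000000000000000000

P = 811968317798502327381919/1000000000000000000000000 ≈ 81.20%


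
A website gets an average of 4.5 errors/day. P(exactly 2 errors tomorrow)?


Poisson(λ=4.5): P(X=2) = e^(-λ)×λ^k/k!
= e^(-4.5) × 4.5^2 / 2!
≈ 0.01110899654 × 20.25 / 2 ≈ 0.112479

P(X=2) ≈ 0.112479 ≈ 11.25%


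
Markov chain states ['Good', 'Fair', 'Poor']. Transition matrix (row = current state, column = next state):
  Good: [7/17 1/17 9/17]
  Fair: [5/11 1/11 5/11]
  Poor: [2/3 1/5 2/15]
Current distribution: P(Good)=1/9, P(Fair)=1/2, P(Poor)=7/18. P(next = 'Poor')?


P(next=Poor) = Σᵢ P(now=i)×P(i→Poor)
= 1/9×9/17 + 1/2×5/11 + 7/18×2/15
= 1/17 + 5/22 + 7/135 = 17063/50490

P = 17063/50490 ≈ 0.3379


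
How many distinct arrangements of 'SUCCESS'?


Letters: 7, freq: {'S': 3, 'U': 1, 'C': 2, 'E': 1}
7!/(3!×1!×2!×1!) = 5040/12 = 420

420


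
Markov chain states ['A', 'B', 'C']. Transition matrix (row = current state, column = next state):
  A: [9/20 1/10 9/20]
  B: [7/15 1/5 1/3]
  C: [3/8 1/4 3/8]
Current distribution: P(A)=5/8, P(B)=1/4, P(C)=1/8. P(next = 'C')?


P(next=C) = Σᵢ P(now=i)×P(i→C)
= 5/8×9/20 + 1/4×1/3 + 1/8×3/8
= 9/32 + 1/12 + 3/64 = 79/192

P = 79/192 ≈ 0.4115


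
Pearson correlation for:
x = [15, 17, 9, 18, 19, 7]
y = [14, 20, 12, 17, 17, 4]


n=6, Σx=85, Σy=84, Σxy=1315, Σx²=1329, Σy²=1334
r = (6×1315 - 85×84)/√((6×1329 - 85²)(6×1334 - 84²))
= 750/√(749×948) = 750/√710052 ≈ 750/842.6458 ≈ 0.8901

r ≈ 0.8901


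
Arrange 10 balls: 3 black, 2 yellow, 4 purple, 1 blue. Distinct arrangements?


10!/(3!×2!×4!×1!) = 12600

12600


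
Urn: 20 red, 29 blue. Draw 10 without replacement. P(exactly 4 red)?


Hypergeometric: C(20,4)×C(29,6)/C(49,10)
= 4845×475020/8217822536 = 82195425/293493662

P(X=4) = 82195425/293493662 ≈ 28.01%


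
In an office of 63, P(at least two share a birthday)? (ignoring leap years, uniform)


P(all different) = Π(365-i)/365 for i=0..62
= 0.003396
P(match) = 1 - 0.003396 = 0.996604

P ≈ 0.9966 ≈ 99.66%


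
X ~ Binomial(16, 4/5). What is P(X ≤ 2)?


P(X ≤ 2) = Σ P(X=i) for i=0..2
P(X=0) = 1/152587890625
P(X=1) = 64/152587890625
P(X=2) = 384/30517578125
Sum = 397/30517578125

P(X ≤ 2) = 397/30517578125 ≈ 0.00%


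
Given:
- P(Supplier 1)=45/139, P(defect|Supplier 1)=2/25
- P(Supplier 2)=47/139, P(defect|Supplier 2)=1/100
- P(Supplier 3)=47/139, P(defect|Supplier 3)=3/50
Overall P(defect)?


P(B) = Σ P(B|Aᵢ)×P(Aᵢ)
  2/25×45/139 = 18/695
  1/100×47/139 = 47/13900
  3/50×47/139 = 141/6950
Sum = 689/13900

P(defect) = 689/13900 ≈ 4.96%


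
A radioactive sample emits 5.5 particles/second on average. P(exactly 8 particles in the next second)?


Poisson(λ=5.5): P(X=8) = e^(-λ)×λ^k/k!
= e^(-5.5) × 5.5^8 / 8!
≈ 0.004086771438 × 837339.378906 / 40320 ≈ 0.084871

P(X=8) ≈ 0.084871 ≈ 8.49%


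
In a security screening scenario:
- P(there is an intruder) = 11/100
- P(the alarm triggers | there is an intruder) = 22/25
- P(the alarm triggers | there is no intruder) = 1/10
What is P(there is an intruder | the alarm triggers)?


Using Bayes' theorem:
P(A|B) = P(B|A)·P(A) / P(B)

P(the alarm triggers) = 22/25 × 11/100 + 1/10 × 89/100
= 121/1250 + 89/1000 = 929/5000

P(there is an intruder|the alarm triggers) = (121/1250) / (929/5000) = 484/929

P(there is an intruder|the alarm triggers) = 484/929 ≈ 52.10%


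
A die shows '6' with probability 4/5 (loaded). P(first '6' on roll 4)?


Geometric: P(X=4) = (1-p)^(k-1)×p = (1/5)^3×4/5 = 4/625

P(X=4) = 4/625 ≈ 0.64%


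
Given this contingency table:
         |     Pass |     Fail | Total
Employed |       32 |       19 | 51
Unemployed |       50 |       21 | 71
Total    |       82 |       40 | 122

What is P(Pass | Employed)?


P(Pass | Employed) = 32/(32+19) = 32/51

P(Pass|Employed) = 32/51 ≈ 62.75%


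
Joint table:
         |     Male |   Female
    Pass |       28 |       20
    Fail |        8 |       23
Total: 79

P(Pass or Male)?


P(Pass∨Male) = P(Pass) + P(Male) - P(Pass∧Male)
= (48 + 36 - 28)/79 = 56/79

P = 56/79 ≈ 70.89%


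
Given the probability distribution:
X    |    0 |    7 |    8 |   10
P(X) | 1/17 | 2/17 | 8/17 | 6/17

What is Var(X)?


E[X] = 138/17
E[X²] = 1210/17
Var(X) = E[X²] - (E[X])² = 1210/17 - 19044/289 = 1526/289

Var(X) = 1526/289 ≈ 5.2803


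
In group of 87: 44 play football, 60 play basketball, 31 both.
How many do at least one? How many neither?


|A∪B| = 44+60-31 = 73
Neither = 87-73 = 14

At least one: 73; Neither: 14


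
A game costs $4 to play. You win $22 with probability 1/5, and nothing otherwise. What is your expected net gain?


E[gain] = (22-4)×1/5 + (-4)×4/5
= 18/5 - 16/5 = 2/5

Expected net gain = $2/5 ≈ $0.40


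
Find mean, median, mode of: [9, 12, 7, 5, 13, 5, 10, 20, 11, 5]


Sorted: [5, 5, 5, 7, 9, 10, 11, 12, 13, 20]
Mean = 97/10
Median = 19/2
Freq: {9: 1, 12: 1, 7: 1, 5: 3, 13: 1, 10: 1, 20: 1, 11: 1}
Mode: [5]

Mean=97/10, Median=19/2, Mode=5


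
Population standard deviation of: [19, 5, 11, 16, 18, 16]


Mean = 85/6
  (19-85/6)²=841/36
  (5-85/6)²=3025/36
  (11-85/6)²=361/36
  (16-85/6)²=121/36
  (18-85/6)²=529/36
  (16-85/6)²=121/36
Σ(x-μ)² = 833/6
σ² = (833/6)/6 = 833/36

σ = √(833/36) ≈ 4.8103


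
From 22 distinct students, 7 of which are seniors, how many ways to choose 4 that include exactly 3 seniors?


Choose 3 of the 7 seniors and 1 of the other 15 students:
C(7,3)×C(15,1) = 35×15 = 525

525


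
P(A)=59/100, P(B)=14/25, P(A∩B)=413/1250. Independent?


P(A)×P(B) = 413/1250
P(A∩B) = 413/1250
Equal ✓ → Independent

Yes, independent


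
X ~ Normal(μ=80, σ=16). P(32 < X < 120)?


z₁=(32-80)/16=-3.0, z₂=(120-80)/16=2.5
P = Φ(2.5) - Φ(-3.0) = 0.993790 - 0.001350 = 0.992440 ≈ 0.9924

P(32 < X < 120) ≈ 0.9924


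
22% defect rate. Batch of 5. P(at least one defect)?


P(all good) = (39/50)^5 = 90224199/312500000
P(≥1 defect) = 222275801/312500000

P = 222275801/312500000 ≈ 71.13%


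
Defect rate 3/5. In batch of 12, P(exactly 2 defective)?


Binomial: P(X=2) = C(12,2)×p^2×(1-p)^10
= 66 × 9/25 × 1024/9765625 = 608256/244140625

P(X=2) = 608256/244140625 ≈ 0.25%


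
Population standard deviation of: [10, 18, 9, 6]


Mean = 43/4
  (10-43/4)²=9/16
  (18-43/4)²=841/16
  (9-43/4)²=49/16
  (6-43/4)²=361/16
Σ(x-μ)² = 315/4
σ² = (315/4)/4 = 315/16

σ = √(315/16) ≈ 4.4371


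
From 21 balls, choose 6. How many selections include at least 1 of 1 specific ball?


Complement: C(21,6) - C(20,6) = 54264 - 38760 = 15504

15504


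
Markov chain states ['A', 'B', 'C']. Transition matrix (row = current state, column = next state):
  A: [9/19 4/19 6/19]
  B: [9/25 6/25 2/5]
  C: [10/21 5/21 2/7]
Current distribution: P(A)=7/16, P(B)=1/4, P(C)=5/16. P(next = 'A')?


P(next=A) = Σᵢ P(now=i)×P(i→A)
= 7/16×9/19 + 1/4×9/25 + 5/16×10/21
= 63/304 + 9/100 + 25/168 = 71189/159600

P = 71189/159600 ≈ 0.4460


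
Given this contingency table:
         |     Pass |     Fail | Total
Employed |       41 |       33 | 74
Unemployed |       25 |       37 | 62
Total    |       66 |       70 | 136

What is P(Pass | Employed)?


P(Pass | Employed) = 41/(41+33) = 41/74

P(Pass|Employed) = 41/74 ≈ 55.41%


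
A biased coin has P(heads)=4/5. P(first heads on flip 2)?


Geometric: P(X=2) = (1-p)^(k-1)×p = (1/5)^1×4/5 = 4/25

P(X=2) = 4/25 ≈ 16.00%


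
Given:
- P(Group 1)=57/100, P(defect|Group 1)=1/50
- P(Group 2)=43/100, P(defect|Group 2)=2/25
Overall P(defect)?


P(B) = Σ P(B|Aᵢ)×P(Aᵢ)
  1/50×57/100 = 57/5000
  2/25×43/100 = 43/1250
Sum = 229/5000

P(defect) = 229/5000 ≈ 4.58%


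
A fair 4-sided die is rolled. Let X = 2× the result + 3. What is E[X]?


E[die] = (1+4)/2 = 5/2
E[X] = 2×5/2 + 3 = 8

E[X] = 8


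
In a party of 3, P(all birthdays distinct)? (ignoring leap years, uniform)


P(all different) = Π(365-i)/365 for i=0..2
= (365/365)×(364/365)×...×(363/365)
= 0.991796

P ≈ 0.9918 ≈ 99.18%


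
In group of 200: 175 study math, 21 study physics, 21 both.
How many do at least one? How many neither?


|A∪B| = 175+21-21 = 175
Neither = 200-175 = 25

At least one: 175; Neither: 25
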